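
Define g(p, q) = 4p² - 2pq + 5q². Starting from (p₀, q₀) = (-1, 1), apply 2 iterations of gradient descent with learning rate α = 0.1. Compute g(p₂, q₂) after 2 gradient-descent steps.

0.0064

∇g = (8p - 2q, -2p + 10q)
Step 1: at (-1, 1), ∇g = (-10, 12) → (-1, 1) − 0.1·(-10, 12) = (0, -0.2)
Step 2: at (0, -0.2), ∇g = (0.4, -2) → (0, -0.2) − 0.1·(0.4, -2) = (-0.04, 0)
g(-0.04, 0) = 0.0064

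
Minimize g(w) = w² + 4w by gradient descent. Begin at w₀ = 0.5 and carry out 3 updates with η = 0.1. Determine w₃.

-0.72

g′(w) = 2w + 4
Step 1: g′(0.5) = 5; w₁ = 0.5 − 0.1·5 = 0
Step 2: g′(0) = 4; w₂ = 0 − 0.1·4 = -0.4
Step 3: g′(-0.4) = 3.2; w₃ = -0.4 − 0.1·3.2 = -0.72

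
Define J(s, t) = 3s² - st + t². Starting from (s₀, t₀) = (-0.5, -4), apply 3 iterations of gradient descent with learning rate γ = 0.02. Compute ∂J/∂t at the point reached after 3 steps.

∇J = (6s - t, -s + 2t)
(s₁, t₁) = (-0.5, -4) − 0.02·(1, -7.5) = (-0.52, -3.85)
(s₂, t₂) = (-0.52, -3.85) − 0.02·(0.73, -7.18) = (-0.5346, -3.7064)
(s₃, t₃) = (-0.5346, -3.7064) − 0.02·(0.4988, -6.8782) = (-0.544576, -3.568836)
∂J/∂t at (-0.544576, -3.568836) = -6.593096

-6.593096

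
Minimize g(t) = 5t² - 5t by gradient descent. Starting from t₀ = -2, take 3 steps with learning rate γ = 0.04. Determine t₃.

-0.04

g′(t) = 10t - 5
t₁ = -2 − 0.04·(-25) = -1
t₂ = -1 − 0.04·(-15) = -0.4
t₃ = -0.4 − 0.04·(-9) = -0.04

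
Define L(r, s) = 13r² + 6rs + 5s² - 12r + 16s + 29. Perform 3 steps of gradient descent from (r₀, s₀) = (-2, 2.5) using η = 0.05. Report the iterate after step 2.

∇L = (26r + 6s - 12, 6r + 10s + 16)
(r₁, s₁) = (-2, 2.5) − 0.05·(-49, 29) = (0.45, 1.05)
(r₂, s₂) = (0.45, 1.05) − 0.05·(6, 29.2) = (0.15, -0.41)

(0.15, -0.41)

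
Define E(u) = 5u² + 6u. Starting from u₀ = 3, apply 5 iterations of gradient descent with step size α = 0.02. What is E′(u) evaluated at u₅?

11.79648

E′(u) = 10u + 6
u₁ = 3 − 0.02·36 = 2.28
u₂ = 2.28 − 0.02·28.8 = 1.704
u₃ = 1.704 − 0.02·23.04 = 1.2432
u₄ = 1.2432 − 0.02·18.432 = 0.87456
u₅ = 0.87456 − 0.02·14.7456 = 0.579648
E′(u) at (0.579648) = 11.79648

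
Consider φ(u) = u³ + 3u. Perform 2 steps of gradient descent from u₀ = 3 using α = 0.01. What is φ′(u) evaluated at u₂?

21.02661507

φ′(u) = 3u² + 3
u₁ = 3 − 0.01·30 = 2.7
u₂ = 2.7 − 0.01·24.87 = 2.4513
φ′(u) at (2.4513) = 21.02661507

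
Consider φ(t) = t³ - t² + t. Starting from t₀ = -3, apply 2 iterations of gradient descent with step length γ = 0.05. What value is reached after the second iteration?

φ′(t) = 3t² - 2t + 1
t₁ = -3 − 0.05·34 = -4.7
t₂ = -4.7 − 0.05·76.67 = -8.5335

-8.5335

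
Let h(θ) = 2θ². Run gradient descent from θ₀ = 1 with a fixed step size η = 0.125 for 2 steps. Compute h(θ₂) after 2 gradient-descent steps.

0.125

h′(θ) = 4θ
θ₁ = 1 − 0.125·4 = 0.5
θ₂ = 0.5 − 0.125·2 = 0.25
h(0.25) = 0.125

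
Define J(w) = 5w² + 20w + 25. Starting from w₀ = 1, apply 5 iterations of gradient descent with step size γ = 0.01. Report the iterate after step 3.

0.187

J′(w) = 10w + 20
Step 1: J′(1) = 30; w₁ = 1 − 0.01·30 = 0.7
Step 2: J′(0.7) = 27; w₂ = 0.7 − 0.01·27 = 0.43
Step 3: J′(0.43) = 24.3; w₃ = 0.43 − 0.01·24.3 = 0.187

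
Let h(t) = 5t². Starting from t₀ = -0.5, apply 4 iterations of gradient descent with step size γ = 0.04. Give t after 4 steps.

-0.0648

h′(t) = 10t
Step 1: h′(-0.5) = -5; t₁ = -0.5 − 0.04·(-5) = -0.3
Step 2: h′(-0.3) = -3; t₂ = -0.3 − 0.04·(-3) = -0.18
Step 3: h′(-0.18) = -1.8; t₃ = -0.18 − 0.04·(-1.8) = -0.108
Step 4: h′(-0.108) = -1.08; t₄ = -0.108 − 0.04·(-1.08) = -0.0648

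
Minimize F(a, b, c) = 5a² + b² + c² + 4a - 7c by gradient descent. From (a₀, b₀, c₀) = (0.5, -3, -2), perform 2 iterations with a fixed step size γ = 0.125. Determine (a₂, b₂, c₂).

∇F = (10a + 4, 2b, 2c - 7)
(a₁, b₁, c₁) = (0.5, -3, -2) − 0.125·(9, -6, -11) = (-0.625, -2.25, -0.625)
(a₂, b₂, c₂) = (-0.625, -2.25, -0.625) − 0.125·(-2.25, -4.5, -8.25) = (-0.34375, -1.6875, 0.40625)

(-0.34375, -1.6875, 0.40625)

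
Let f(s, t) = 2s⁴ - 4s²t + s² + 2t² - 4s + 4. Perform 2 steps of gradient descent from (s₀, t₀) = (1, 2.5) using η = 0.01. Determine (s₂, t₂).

∇f = (8s³ - 8st + 2s - 4, -4s² + 4t)
(s₁, t₁) = (1, 2.5) − 0.01·(-14, 6) = (1.14, 2.44)
(s₂, t₂) = (1.14, 2.44) − 0.01·(-12.120448, 4.5616) = (1.26120448, 2.394384)

(1.26120448, 2.394384)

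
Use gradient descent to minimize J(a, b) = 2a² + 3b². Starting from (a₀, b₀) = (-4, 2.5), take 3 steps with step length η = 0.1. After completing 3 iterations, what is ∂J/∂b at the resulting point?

0.96

∇J = (4a, 6b)
Step 1: at (-4, 2.5), ∇J = (-16, 15) → (-4, 2.5) − 0.1·(-16, 15) = (-2.4, 1)
Step 2: at (-2.4, 1), ∇J = (-9.6, 6) → (-2.4, 1) − 0.1·(-9.6, 6) = (-1.44, 0.4)
Step 3: at (-1.44, 0.4), ∇J = (-5.76, 2.4) → (-1.44, 0.4) − 0.1·(-5.76, 2.4) = (-0.864, 0.16)
∂J/∂b at (-0.864, 0.16) = 0.96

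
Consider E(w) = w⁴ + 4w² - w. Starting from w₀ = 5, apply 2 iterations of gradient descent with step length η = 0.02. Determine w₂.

10.61284416

E′(w) = 4w³ + 8w - 1
w₁ = 5 − 0.02·539 = -5.78
w₂ = -5.78 − 0.02·(-819.642208) = 10.61284416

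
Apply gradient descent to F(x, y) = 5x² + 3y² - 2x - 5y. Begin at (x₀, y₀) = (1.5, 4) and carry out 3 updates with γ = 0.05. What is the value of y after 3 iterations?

1.9195

∇F = (10x - 2, 6y - 5)
Step 1: at (1.5, 4), ∇F = (13, 19) → (1.5, 4) − 0.05·(13, 19) = (0.85, 3.05)
Step 2: at (0.85, 3.05), ∇F = (6.5, 13.3) → (0.85, 3.05) − 0.05·(6.5, 13.3) = (0.525, 2.385)
Step 3: at (0.525, 2.385), ∇F = (3.25, 9.31) → (0.525, 2.385) − 0.05·(3.25, 9.31) = (0.3625, 1.9195)
y = 1.9195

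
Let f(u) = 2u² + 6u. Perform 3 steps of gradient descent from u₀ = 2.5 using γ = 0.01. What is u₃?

2.038944

f′(u) = 4u + 6
u₁ = 2.5 − 0.01·16 = 2.34
u₂ = 2.34 − 0.01·15.36 = 2.1864
u₃ = 2.1864 − 0.01·14.7456 = 2.038944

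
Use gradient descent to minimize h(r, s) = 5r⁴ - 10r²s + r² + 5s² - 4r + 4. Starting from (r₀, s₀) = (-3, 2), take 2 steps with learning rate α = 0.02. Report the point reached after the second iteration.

(-57.1744, 8.992)

∇h = (20r³ - 20rs + 2r - 4, -10r² + 10s)
Step 1: at (-3, 2), ∇h = (-430, -70) → (-3, 2) − 0.02·(-430, -70) = (5.6, 3.4)
Step 2: at (5.6, 3.4), ∇h = (3138.72, -279.6) → (5.6, 3.4) − 0.02·(3138.72, -279.6) = (-57.1744, 8.992)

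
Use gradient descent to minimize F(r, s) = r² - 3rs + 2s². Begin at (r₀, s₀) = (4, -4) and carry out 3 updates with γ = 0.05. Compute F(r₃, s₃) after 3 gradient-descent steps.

∇F = (2r - 3s, -3r + 4s)
Step 1: at (4, -4), ∇F = (20, -28) → (4, -4) − 0.05·(20, -28) = (3, -2.6)
Step 2: at (3, -2.6), ∇F = (13.8, -19.4) → (3, -2.6) − 0.05·(13.8, -19.4) = (2.31, -1.63)
Step 3: at (2.31, -1.63), ∇F = (9.51, -13.45) → (2.31, -1.63) − 0.05·(9.51, -13.45) = (1.8345, -0.9575)
F(1.8345, -0.9575) = 10.468604

10.468604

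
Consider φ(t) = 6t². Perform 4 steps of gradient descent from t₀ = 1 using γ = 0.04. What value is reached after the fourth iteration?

0.07311616

φ′(t) = 12t
t₁ = 1 − 0.04·12 = 0.52
t₂ = 0.52 − 0.04·6.24 = 0.2704
t₃ = 0.2704 − 0.04·3.2448 = 0.140608
t₄ = 0.140608 − 0.04·1.687296 = 0.07311616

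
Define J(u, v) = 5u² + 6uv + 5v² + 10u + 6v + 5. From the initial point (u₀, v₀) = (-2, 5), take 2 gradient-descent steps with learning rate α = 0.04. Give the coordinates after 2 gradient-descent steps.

(-2.8576, 2.376)

∇J = (10u + 6v + 10, 6u + 10v + 6)
Step 1: at (-2, 5), ∇J = (20, 44) → (-2, 5) − 0.04·(20, 44) = (-2.8, 3.24)
Step 2: at (-2.8, 3.24), ∇J = (1.44, 21.6) → (-2.8, 3.24) − 0.04·(1.44, 21.6) = (-2.8576, 2.376)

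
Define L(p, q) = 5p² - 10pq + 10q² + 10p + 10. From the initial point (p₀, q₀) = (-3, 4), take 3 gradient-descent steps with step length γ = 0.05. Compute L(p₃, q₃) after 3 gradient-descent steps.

1.953125

∇L = (10p - 10q + 10, -10p + 20q)
(p₁, q₁) = (-3, 4) − 0.05·(-60, 110) = (0, -1.5)
(p₂, q₂) = (0, -1.5) − 0.05·(25, -30) = (-1.25, 0)
(p₃, q₃) = (-1.25, 0) − 0.05·(-2.5, 12.5) = (-1.125, -0.625)
L(-1.125, -0.625) = 1.953125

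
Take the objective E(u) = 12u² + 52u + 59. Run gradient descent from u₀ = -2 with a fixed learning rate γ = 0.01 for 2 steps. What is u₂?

E′(u) = 24u + 52
Step 1: E′(-2) = 4; u₁ = -2 − 0.01·4 = -2.04
Step 2: E′(-2.04) = 3.04; u₂ = -2.04 − 0.01·3.04 = -2.0704

-2.0704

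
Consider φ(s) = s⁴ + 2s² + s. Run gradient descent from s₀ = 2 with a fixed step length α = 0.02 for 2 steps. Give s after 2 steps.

0.93415744

φ′(s) = 4s³ + 4s + 1
s₁ = 2 − 0.02·41 = 1.18
s₂ = 1.18 − 0.02·12.292128 = 0.93415744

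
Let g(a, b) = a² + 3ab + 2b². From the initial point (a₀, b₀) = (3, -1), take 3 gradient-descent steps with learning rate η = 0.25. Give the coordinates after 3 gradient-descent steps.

∇g = (2a + 3b, 3a + 4b)
Step 1: at (3, -1), ∇g = (3, 5) → (3, -1) − 0.25·(3, 5) = (2.25, -2.25)
Step 2: at (2.25, -2.25), ∇g = (-2.25, -2.25) → (2.25, -2.25) − 0.25·(-2.25, -2.25) = (2.8125, -1.6875)
Step 3: at (2.8125, -1.6875), ∇g = (0.5625, 1.6875) → (2.8125, -1.6875) − 0.25·(0.5625, 1.6875) = (2.671875, -2.109375)

(2.671875, -2.109375)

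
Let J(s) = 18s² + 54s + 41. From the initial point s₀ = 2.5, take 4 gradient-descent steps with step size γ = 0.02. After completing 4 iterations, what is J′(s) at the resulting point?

0.88510464

J′(s) = 36s + 54
s₁ = 2.5 − 0.02·144 = -0.38
s₂ = -0.38 − 0.02·40.32 = -1.1864
s₃ = -1.1864 − 0.02·11.2896 = -1.412192
s₄ = -1.412192 − 0.02·3.161088 = -1.47541376
J′(s) at (-1.47541376) = 0.88510464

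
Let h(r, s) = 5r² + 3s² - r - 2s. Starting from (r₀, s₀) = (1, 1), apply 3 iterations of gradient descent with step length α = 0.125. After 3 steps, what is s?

0.34375

∇h = (10r - 1, 6s - 2)
Step 1: at (1, 1), ∇h = (9, 4) → (1, 1) − 0.125·(9, 4) = (-0.125, 0.5)
Step 2: at (-0.125, 0.5), ∇h = (-2.25, 1) → (-0.125, 0.5) − 0.125·(-2.25, 1) = (0.15625, 0.375)
Step 3: at (0.15625, 0.375), ∇h = (0.5625, 0.25) → (0.15625, 0.375) − 0.125·(0.5625, 0.25) = (0.0859375, 0.34375)
s = 0.34375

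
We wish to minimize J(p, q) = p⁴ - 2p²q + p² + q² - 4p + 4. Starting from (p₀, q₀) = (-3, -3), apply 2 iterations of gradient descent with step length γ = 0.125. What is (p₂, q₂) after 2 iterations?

(-2132.8203125, 66.015625)

∇J = (4p³ - 4pq + 2p - 4, -2p² + 2q)
Step 1: at (-3, -3), ∇J = (-154, -24) → (-3, -3) − 0.125·(-154, -24) = (16.25, 0)
Step 2: at (16.25, 0), ∇J = (17192.5625, -528.125) → (16.25, 0) − 0.125·(17192.5625, -528.125) = (-2132.8203125, 66.015625)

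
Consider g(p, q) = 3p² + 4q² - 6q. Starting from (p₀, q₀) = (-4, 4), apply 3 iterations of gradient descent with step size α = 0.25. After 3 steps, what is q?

∇g = (6p, 8q - 6)
Step 1: at (-4, 4), ∇g = (-24, 26) → (-4, 4) − 0.25·(-24, 26) = (2, -2.5)
Step 2: at (2, -2.5), ∇g = (12, -26) → (2, -2.5) − 0.25·(12, -26) = (-1, 4)
Step 3: at (-1, 4), ∇g = (-6, 26) → (-1, 4) − 0.25·(-6, 26) = (0.5, -2.5)
q = -2.5

-2.5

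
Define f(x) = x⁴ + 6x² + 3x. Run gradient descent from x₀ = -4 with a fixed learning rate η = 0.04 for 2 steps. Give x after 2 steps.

f′(x) = 4x³ + 12x + 3
Step 1: f′(-4) = -301; x₁ = -4 − 0.04·(-301) = 8.04
Step 2: f′(8.04) = 2178.353856; x₂ = 8.04 − 0.04·2178.353856 = -79.09415424

-79.09415424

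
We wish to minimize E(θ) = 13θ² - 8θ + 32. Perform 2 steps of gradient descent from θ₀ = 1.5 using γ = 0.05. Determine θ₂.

E′(θ) = 26θ - 8
θ₁ = 1.5 − 0.05·31 = -0.05
θ₂ = -0.05 − 0.05·(-9.3) = 0.415

0.415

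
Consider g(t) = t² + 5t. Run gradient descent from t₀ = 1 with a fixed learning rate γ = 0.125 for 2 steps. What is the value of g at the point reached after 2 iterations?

-2.3740234375

g′(t) = 2t + 5
Step 1: g′(1) = 7; t₁ = 1 − 0.125·7 = 0.125
Step 2: g′(0.125) = 5.25; t₂ = 0.125 − 0.125·5.25 = -0.53125
g(-0.53125) = -2.3740234375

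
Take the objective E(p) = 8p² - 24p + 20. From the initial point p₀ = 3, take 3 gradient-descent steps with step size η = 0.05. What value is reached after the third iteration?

1.512

E′(p) = 16p - 24
p₁ = 3 − 0.05·24 = 1.8
p₂ = 1.8 − 0.05·4.8 = 1.56
p₃ = 1.56 − 0.05·0.96 = 1.512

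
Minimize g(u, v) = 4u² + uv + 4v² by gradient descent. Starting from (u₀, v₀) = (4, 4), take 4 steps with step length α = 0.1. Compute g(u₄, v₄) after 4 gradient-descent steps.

0.00000144

∇g = (8u + v, u + 8v)
Step 1: at (4, 4), ∇g = (36, 36) → (4, 4) − 0.1·(36, 36) = (0.4, 0.4)
Step 2: at (0.4, 0.4), ∇g = (3.6, 3.6) → (0.4, 0.4) − 0.1·(3.6, 3.6) = (0.04, 0.04)
Step 3: at (0.04, 0.04), ∇g = (0.36, 0.36) → (0.04, 0.04) − 0.1·(0.36, 0.36) = (0.004, 0.004)
Step 4: at (0.004, 0.004), ∇g = (0.036, 0.036) → (0.004, 0.004) − 0.1·(0.036, 0.036) = (0.0004, 0.0004)
g(0.0004, 0.0004) = 0.00000144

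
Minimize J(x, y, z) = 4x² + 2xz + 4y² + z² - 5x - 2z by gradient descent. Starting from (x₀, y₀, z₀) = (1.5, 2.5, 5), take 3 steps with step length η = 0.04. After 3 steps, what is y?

∇J = (8x + 2z - 5, 8y, 2x + 2z - 2)
(x₁, y₁, z₁) = (1.5, 2.5, 5) − 0.04·(17, 20, 11) = (0.82, 1.7, 4.56)
(x₂, y₂, z₂) = (0.82, 1.7, 4.56) − 0.04·(10.68, 13.6, 8.76) = (0.3928, 1.156, 4.2096)
(x₃, y₃, z₃) = (0.3928, 1.156, 4.2096) − 0.04·(6.5616, 9.248, 7.2048) = (0.130336, 0.78608, 3.921408)
y = 0.78608

0.78608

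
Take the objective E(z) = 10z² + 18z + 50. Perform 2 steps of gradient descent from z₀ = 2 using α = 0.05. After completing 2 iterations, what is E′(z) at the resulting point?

0

E′(z) = 20z + 18
z₁ = 2 − 0.05·58 = -0.9
z₂ = -0.9 − 0.05·0 = -0.9
E′(z) at (-0.9) = 0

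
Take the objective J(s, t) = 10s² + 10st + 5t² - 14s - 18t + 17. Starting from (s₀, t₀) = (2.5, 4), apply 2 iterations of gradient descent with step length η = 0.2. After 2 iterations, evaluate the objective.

∇J = (20s + 10t - 14, 10s + 10t - 18)
(s₁, t₁) = (2.5, 4) − 0.2·(76, 47) = (-12.7, -5.4)
(s₂, t₂) = (-12.7, -5.4) − 0.2·(-322, -199) = (51.7, 34.4)
J(51.7, 34.4) = 49104.5

49104.5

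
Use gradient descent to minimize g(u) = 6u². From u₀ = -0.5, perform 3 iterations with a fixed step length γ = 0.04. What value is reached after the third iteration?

g′(u) = 12u
Step 1: g′(-0.5) = -6; u₁ = -0.5 − 0.04·(-6) = -0.26
Step 2: g′(-0.26) = -3.12; u₂ = -0.26 − 0.04·(-3.12) = -0.1352
Step 3: g′(-0.1352) = -1.6224; u₃ = -0.1352 − 0.04·(-1.6224) = -0.070304

-0.070304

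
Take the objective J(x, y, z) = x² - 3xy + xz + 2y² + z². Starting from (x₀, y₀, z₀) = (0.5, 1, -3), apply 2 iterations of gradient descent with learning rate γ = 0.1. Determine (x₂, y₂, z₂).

∇J = (2x - 3y + z, -3x + 4y, x + 2z)
(x₁, y₁, z₁) = (0.5, 1, -3) − 0.1·(-5, 2.5, -5.5) = (1, 0.75, -2.45)
(x₂, y₂, z₂) = (1, 0.75, -2.45) − 0.1·(-2.7, 0, -3.9) = (1.27, 0.75, -2.06)

(1.27, 0.75, -2.06)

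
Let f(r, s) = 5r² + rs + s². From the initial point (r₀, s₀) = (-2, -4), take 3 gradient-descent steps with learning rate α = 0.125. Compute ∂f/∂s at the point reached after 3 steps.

∇f = (10r + s, r + 2s)
Step 1: at (-2, -4), ∇f = (-24, -10) → (-2, -4) − 0.125·(-24, -10) = (1, -2.75)
Step 2: at (1, -2.75), ∇f = (7.25, -4.5) → (1, -2.75) − 0.125·(7.25, -4.5) = (0.09375, -2.1875)
Step 3: at (0.09375, -2.1875), ∇f = (-1.25, -4.28125) → (0.09375, -2.1875) − 0.125·(-1.25, -4.28125) = (0.25, -1.65234375)
∂f/∂s at (0.25, -1.65234375) = -3.0546875

-3.0546875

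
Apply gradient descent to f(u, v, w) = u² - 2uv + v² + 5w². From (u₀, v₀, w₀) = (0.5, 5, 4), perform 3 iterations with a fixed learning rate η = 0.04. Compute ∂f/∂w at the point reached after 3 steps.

∇f = (2u - 2v, -2u + 2v, 10w)
Step 1: at (0.5, 5, 4), ∇f = (-9, 9, 40) → (0.5, 5, 4) − 0.04·(-9, 9, 40) = (0.86, 4.64, 2.4)
Step 2: at (0.86, 4.64, 2.4), ∇f = (-7.56, 7.56, 24) → (0.86, 4.64, 2.4) − 0.04·(-7.56, 7.56, 24) = (1.1624, 4.3376, 1.44)
Step 3: at (1.1624, 4.3376, 1.44), ∇f = (-6.3504, 6.3504, 14.4) → (1.1624, 4.3376, 1.44) − 0.04·(-6.3504, 6.3504, 14.4) = (1.416416, 4.083584, 0.864)
∂f/∂w at (1.416416, 4.083584, 0.864) = 8.64

8.64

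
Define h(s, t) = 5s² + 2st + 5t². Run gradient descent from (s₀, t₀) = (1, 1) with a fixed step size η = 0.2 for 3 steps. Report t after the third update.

∇h = (10s + 2t, 2s + 10t)
Step 1: at (1, 1), ∇h = (12, 12) → (1, 1) − 0.2·(12, 12) = (-1.4, -1.4)
Step 2: at (-1.4, -1.4), ∇h = (-16.8, -16.8) → (-1.4, -1.4) − 0.2·(-16.8, -16.8) = (1.96, 1.96)
Step 3: at (1.96, 1.96), ∇h = (23.52, 23.52) → (1.96, 1.96) − 0.2·(23.52, 23.52) = (-2.744, -2.744)
t = -2.744

-2.744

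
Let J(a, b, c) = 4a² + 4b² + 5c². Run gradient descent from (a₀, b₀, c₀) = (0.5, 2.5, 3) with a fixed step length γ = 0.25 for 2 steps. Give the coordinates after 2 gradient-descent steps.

∇J = (8a, 8b, 10c)
Step 1: at (0.5, 2.5, 3), ∇J = (4, 20, 30) → (0.5, 2.5, 3) − 0.25·(4, 20, 30) = (-0.5, -2.5, -4.5)
Step 2: at (-0.5, -2.5, -4.5), ∇J = (-4, -20, -45) → (-0.5, -2.5, -4.5) − 0.25·(-4, -20, -45) = (0.5, 2.5, 6.75)

(0.5, 2.5, 6.75)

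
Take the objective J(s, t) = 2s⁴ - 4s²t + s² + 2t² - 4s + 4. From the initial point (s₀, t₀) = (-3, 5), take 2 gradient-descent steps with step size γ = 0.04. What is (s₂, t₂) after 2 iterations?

∇J = (8s³ - 8st + 2s - 4, -4s² + 4t)
Step 1: at (-3, 5), ∇J = (-106, -16) → (-3, 5) − 0.04·(-106, -16) = (1.24, 5.64)
Step 2: at (1.24, 5.64), ∇J = (-42.215808, 16.4096) → (1.24, 5.64) − 0.04·(-42.215808, 16.4096) = (2.92863232, 4.983616)

(2.92863232, 4.983616)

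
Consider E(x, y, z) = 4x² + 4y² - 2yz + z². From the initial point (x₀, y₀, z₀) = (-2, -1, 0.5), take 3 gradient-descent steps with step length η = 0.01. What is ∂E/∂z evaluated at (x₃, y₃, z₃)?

∇E = (8x, 8y - 2z, -2y + 2z)
Step 1: at (-2, -1, 0.5), ∇E = (-16, -9, 3) → (-2, -1, 0.5) − 0.01·(-16, -9, 3) = (-1.84, -0.91, 0.47)
Step 2: at (-1.84, -0.91, 0.47), ∇E = (-14.72, -8.22, 2.76) → (-1.84, -0.91, 0.47) − 0.01·(-14.72, -8.22, 2.76) = (-1.6928, -0.8278, 0.4424)
Step 3: at (-1.6928, -0.8278, 0.4424), ∇E = (-13.5424, -7.5072, 2.5404) → (-1.6928, -0.8278, 0.4424) − 0.01·(-13.5424, -7.5072, 2.5404) = (-1.557376, -0.752728, 0.416996)
∂E/∂z at (-1.557376, -0.752728, 0.416996) = 2.339448

2.339448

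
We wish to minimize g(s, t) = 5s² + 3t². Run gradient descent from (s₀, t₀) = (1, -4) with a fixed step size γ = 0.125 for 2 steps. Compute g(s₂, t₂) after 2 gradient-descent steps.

0.20703125

∇g = (10s, 6t)
Step 1: at (1, -4), ∇g = (10, -24) → (1, -4) − 0.125·(10, -24) = (-0.25, -1)
Step 2: at (-0.25, -1), ∇g = (-2.5, -6) → (-0.25, -1) − 0.125·(-2.5, -6) = (0.0625, -0.25)
g(0.0625, -0.25) = 0.20703125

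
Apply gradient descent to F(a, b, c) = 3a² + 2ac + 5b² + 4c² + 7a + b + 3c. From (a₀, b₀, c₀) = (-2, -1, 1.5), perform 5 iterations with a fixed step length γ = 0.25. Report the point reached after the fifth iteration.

∇F = (6a + 2c + 7, 10b + 1, 2a + 8c + 3)
(a₁, b₁, c₁) = (-2, -1, 1.5) − 0.25·(-2, -9, 11) = (-1.5, 1.25, -1.25)
(a₂, b₂, c₂) = (-1.5, 1.25, -1.25) − 0.25·(-4.5, 13.5, -10) = (-0.375, -2.125, 1.25)
(a₃, b₃, c₃) = (-0.375, -2.125, 1.25) − 0.25·(7.25, -20.25, 12.25) = (-2.1875, 2.9375, -1.8125)
(a₄, b₄, c₄) = (-2.1875, 2.9375, -1.8125) − 0.25·(-9.75, 30.375, -15.875) = (0.25, -4.65625, 2.15625)
(a₅, b₅, c₅) = (0.25, -4.65625, 2.15625) − 0.25·(12.8125, -45.5625, 20.75) = (-2.953125, 6.734375, -3.03125)

(-2.953125, 6.734375, -3.03125)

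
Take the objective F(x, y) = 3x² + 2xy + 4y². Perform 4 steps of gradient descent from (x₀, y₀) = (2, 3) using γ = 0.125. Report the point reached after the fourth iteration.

∇F = (6x + 2y, 2x + 8y)
Step 1: at (2, 3), ∇F = (18, 28) → (2, 3) − 0.125·(18, 28) = (-0.25, -0.5)
Step 2: at (-0.25, -0.5), ∇F = (-2.5, -4.5) → (-0.25, -0.5) − 0.125·(-2.5, -4.5) = (0.0625, 0.0625)
Step 3: at (0.0625, 0.0625), ∇F = (0.5, 0.625) → (0.0625, 0.0625) − 0.125·(0.5, 0.625) = (0, -0.015625)
Step 4: at (0, -0.015625), ∇F = (-0.03125, -0.125) → (0, -0.015625) − 0.125·(-0.03125, -0.125) = (0.00390625, 0)

(0.00390625, 0)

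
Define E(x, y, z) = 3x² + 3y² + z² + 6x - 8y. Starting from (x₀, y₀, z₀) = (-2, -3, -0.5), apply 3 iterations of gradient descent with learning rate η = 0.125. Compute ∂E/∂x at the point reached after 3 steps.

∇E = (6x + 6, 6y - 8, 2z)
(x₁, y₁, z₁) = (-2, -3, -0.5) − 0.125·(-6, -26, -1) = (-1.25, 0.25, -0.375)
(x₂, y₂, z₂) = (-1.25, 0.25, -0.375) − 0.125·(-1.5, -6.5, -0.75) = (-1.0625, 1.0625, -0.28125)
(x₃, y₃, z₃) = (-1.0625, 1.0625, -0.28125) − 0.125·(-0.375, -1.625, -0.5625) = (-1.015625, 1.265625, -0.2109375)
∂E/∂x at (-1.015625, 1.265625, -0.2109375) = -0.09375

-0.09375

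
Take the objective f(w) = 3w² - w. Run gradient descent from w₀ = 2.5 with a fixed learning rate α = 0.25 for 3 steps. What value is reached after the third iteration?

-0.125

f′(w) = 6w - 1
w₁ = 2.5 − 0.25·14 = -1
w₂ = -1 − 0.25·(-7) = 0.75
w₃ = 0.75 − 0.25·3.5 = -0.125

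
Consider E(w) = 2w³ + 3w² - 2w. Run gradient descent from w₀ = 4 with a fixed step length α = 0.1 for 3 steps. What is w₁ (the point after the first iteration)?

-7.8

E′(w) = 6w² + 6w - 2
w₁ = 4 − 0.1·118 = -7.8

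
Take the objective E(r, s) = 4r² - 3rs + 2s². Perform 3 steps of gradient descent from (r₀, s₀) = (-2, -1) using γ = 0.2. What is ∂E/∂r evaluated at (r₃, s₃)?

∇E = (8r - 3s, -3r + 4s)
(r₁, s₁) = (-2, -1) − 0.2·(-13, 2) = (0.6, -1.4)
(r₂, s₂) = (0.6, -1.4) − 0.2·(9, -7.4) = (-1.2, 0.08)
(r₃, s₃) = (-1.2, 0.08) − 0.2·(-9.84, 3.92) = (0.768, -0.704)
∂E/∂r at (0.768, -0.704) = 8.256

8.256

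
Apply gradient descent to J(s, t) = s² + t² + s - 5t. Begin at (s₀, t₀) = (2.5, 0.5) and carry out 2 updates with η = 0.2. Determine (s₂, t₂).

(0.58, 1.78)

∇J = (2s + 1, 2t - 5)
Step 1: at (2.5, 0.5), ∇J = (6, -4) → (2.5, 0.5) − 0.2·(6, -4) = (1.3, 1.3)
Step 2: at (1.3, 1.3), ∇J = (3.6, -2.4) → (1.3, 1.3) − 0.2·(3.6, -2.4) = (0.58, 1.78)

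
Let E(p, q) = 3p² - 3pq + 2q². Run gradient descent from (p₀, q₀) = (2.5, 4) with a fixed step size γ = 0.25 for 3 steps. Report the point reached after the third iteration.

(0.71875, 0.3984375)

∇E = (6p - 3q, -3p + 4q)
Step 1: at (2.5, 4), ∇E = (3, 8.5) → (2.5, 4) − 0.25·(3, 8.5) = (1.75, 1.875)
Step 2: at (1.75, 1.875), ∇E = (4.875, 2.25) → (1.75, 1.875) − 0.25·(4.875, 2.25) = (0.53125, 1.3125)
Step 3: at (0.53125, 1.3125), ∇E = (-0.75, 3.65625) → (0.53125, 1.3125) − 0.25·(-0.75, 3.65625) = (0.71875, 0.3984375)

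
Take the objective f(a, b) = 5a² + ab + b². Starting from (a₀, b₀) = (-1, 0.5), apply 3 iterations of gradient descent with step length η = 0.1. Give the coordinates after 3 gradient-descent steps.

∇f = (10a + b, a + 2b)
(a₁, b₁) = (-1, 0.5) − 0.1·(-9.5, 0) = (-0.05, 0.5)
(a₂, b₂) = (-0.05, 0.5) − 0.1·(0, 0.95) = (-0.05, 0.405)
(a₃, b₃) = (-0.05, 0.405) − 0.1·(-0.095, 0.76) = (-0.0405, 0.329)

(-0.0405, 0.329)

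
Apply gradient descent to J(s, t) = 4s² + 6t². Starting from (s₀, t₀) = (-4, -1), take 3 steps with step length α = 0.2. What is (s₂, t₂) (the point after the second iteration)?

(-1.44, -1.96)

∇J = (8s, 12t)
(s₁, t₁) = (-4, -1) − 0.2·(-32, -12) = (2.4, 1.4)
(s₂, t₂) = (2.4, 1.4) − 0.2·(19.2, 16.8) = (-1.44, -1.96)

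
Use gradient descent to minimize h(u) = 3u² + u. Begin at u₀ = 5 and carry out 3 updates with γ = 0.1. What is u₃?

0.164

h′(u) = 6u + 1
u₁ = 5 − 0.1·31 = 1.9
u₂ = 1.9 − 0.1·12.4 = 0.66
u₃ = 0.66 − 0.1·4.96 = 0.164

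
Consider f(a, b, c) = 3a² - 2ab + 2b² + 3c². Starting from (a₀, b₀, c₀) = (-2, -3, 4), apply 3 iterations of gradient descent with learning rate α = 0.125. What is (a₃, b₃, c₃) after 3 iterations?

∇f = (6a - 2b, -2a + 4b, 6c)
(a₁, b₁, c₁) = (-2, -3, 4) − 0.125·(-6, -8, 24) = (-1.25, -2, 1)
(a₂, b₂, c₂) = (-1.25, -2, 1) − 0.125·(-3.5, -5.5, 6) = (-0.8125, -1.3125, 0.25)
(a₃, b₃, c₃) = (-0.8125, -1.3125, 0.25) − 0.125·(-2.25, -3.625, 1.5) = (-0.53125, -0.859375, 0.0625)

(-0.53125, -0.859375, 0.0625)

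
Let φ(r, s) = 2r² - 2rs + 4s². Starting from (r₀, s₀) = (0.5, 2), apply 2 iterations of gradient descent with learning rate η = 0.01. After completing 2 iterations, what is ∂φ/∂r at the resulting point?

∇φ = (4r - 2s, -2r + 8s)
(r₁, s₁) = (0.5, 2) − 0.01·(-2, 15) = (0.52, 1.85)
(r₂, s₂) = (0.52, 1.85) − 0.01·(-1.62, 13.76) = (0.5362, 1.7124)
∂φ/∂r at (0.5362, 1.7124) = -1.28

-1.28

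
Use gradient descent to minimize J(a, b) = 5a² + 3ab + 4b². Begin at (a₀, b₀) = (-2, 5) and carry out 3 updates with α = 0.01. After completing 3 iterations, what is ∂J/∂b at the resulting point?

∇J = (10a + 3b, 3a + 8b)
Step 1: at (-2, 5), ∇J = (-5, 34) → (-2, 5) − 0.01·(-5, 34) = (-1.95, 4.66)
Step 2: at (-1.95, 4.66), ∇J = (-5.52, 31.43) → (-1.95, 4.66) − 0.01·(-5.52, 31.43) = (-1.8948, 4.3457)
Step 3: at (-1.8948, 4.3457), ∇J = (-5.9109, 29.0812) → (-1.8948, 4.3457) − 0.01·(-5.9109, 29.0812) = (-1.835691, 4.054888)
∂J/∂b at (-1.835691, 4.054888) = 26.932031

26.932031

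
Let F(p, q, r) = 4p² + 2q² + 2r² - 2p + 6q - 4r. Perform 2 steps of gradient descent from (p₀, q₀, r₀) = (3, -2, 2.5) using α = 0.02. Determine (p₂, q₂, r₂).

∇F = (8p - 2, 4q + 6, 4r - 4)
Step 1: at (3, -2, 2.5), ∇F = (22, -2, 6) → (3, -2, 2.5) − 0.02·(22, -2, 6) = (2.56, -1.96, 2.38)
Step 2: at (2.56, -1.96, 2.38), ∇F = (18.48, -1.84, 5.52) → (2.56, -1.96, 2.38) − 0.02·(18.48, -1.84, 5.52) = (2.1904, -1.9232, 2.2696)

(2.1904, -1.9232, 2.2696)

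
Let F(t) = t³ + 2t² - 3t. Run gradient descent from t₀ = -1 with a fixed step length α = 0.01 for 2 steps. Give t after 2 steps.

-0.919248

F′(t) = 3t² + 4t - 3
t₁ = -1 − 0.01·(-4) = -0.96
t₂ = -0.96 − 0.01·(-4.0752) = -0.919248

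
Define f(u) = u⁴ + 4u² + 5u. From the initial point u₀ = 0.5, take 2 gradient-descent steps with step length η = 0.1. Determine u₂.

f′(u) = 4u³ + 8u + 5
u₁ = 0.5 − 0.1·9.5 = -0.45
u₂ = -0.45 − 0.1·1.0355 = -0.55355

-0.55355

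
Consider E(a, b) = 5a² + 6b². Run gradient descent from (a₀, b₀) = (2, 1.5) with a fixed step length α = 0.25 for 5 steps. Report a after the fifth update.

-15.1875

∇E = (10a, 12b)
(a₁, b₁) = (2, 1.5) − 0.25·(20, 18) = (-3, -3)
(a₂, b₂) = (-3, -3) − 0.25·(-30, -36) = (4.5, 6)
(a₃, b₃) = (4.5, 6) − 0.25·(45, 72) = (-6.75, -12)
(a₄, b₄) = (-6.75, -12) − 0.25·(-67.5, -144) = (10.125, 24)
(a₅, b₅) = (10.125, 24) − 0.25·(101.25, 288) = (-15.1875, -48)
a = -15.1875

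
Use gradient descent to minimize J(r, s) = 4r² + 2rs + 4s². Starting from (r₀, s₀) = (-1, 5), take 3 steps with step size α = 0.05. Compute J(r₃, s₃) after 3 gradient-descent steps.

6.978046

∇J = (8r + 2s, 2r + 8s)
Step 1: at (-1, 5), ∇J = (2, 38) → (-1, 5) − 0.05·(2, 38) = (-1.1, 3.1)
Step 2: at (-1.1, 3.1), ∇J = (-2.6, 22.6) → (-1.1, 3.1) − 0.05·(-2.6, 22.6) = (-0.97, 1.97)
Step 3: at (-0.97, 1.97), ∇J = (-3.82, 13.82) → (-0.97, 1.97) − 0.05·(-3.82, 13.82) = (-0.779, 1.279)
J(-0.779, 1.279) = 6.978046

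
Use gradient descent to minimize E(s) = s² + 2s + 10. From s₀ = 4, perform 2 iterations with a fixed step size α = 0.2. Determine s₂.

0.8

E′(s) = 2s + 2
Step 1: E′(4) = 10; s₁ = 4 − 0.2·10 = 2
Step 2: E′(2) = 6; s₂ = 2 − 0.2·6 = 0.8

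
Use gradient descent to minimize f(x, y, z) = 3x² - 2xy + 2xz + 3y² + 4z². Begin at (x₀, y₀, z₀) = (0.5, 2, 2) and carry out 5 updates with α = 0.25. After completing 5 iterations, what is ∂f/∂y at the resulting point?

16.4375

∇f = (6x - 2y + 2z, -2x + 6y, 2x + 8z)
(x₁, y₁, z₁) = (0.5, 2, 2) − 0.25·(3, 11, 17) = (-0.25, -0.75, -2.25)
(x₂, y₂, z₂) = (-0.25, -0.75, -2.25) − 0.25·(-4.5, -4, -18.5) = (0.875, 0.25, 2.375)
(x₃, y₃, z₃) = (0.875, 0.25, 2.375) − 0.25·(9.5, -0.25, 20.75) = (-1.5, 0.3125, -2.8125)
(x₄, y₄, z₄) = (-1.5, 0.3125, -2.8125) − 0.25·(-15.25, 4.875, -25.5) = (2.3125, -0.90625, 3.5625)
(x₅, y₅, z₅) = (2.3125, -0.90625, 3.5625) − 0.25·(22.8125, -10.0625, 33.125) = (-3.390625, 1.609375, -4.71875)
∂f/∂y at (-3.390625, 1.609375, -4.71875) = 16.4375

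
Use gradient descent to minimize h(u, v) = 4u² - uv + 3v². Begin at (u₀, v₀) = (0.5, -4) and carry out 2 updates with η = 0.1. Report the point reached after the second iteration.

∇h = (8u - v, -u + 6v)
Step 1: at (0.5, -4), ∇h = (8, -24.5) → (0.5, -4) − 0.1·(8, -24.5) = (-0.3, -1.55)
Step 2: at (-0.3, -1.55), ∇h = (-0.85, -9) → (-0.3, -1.55) − 0.1·(-0.85, -9) = (-0.215, -0.65)

(-0.215, -0.65)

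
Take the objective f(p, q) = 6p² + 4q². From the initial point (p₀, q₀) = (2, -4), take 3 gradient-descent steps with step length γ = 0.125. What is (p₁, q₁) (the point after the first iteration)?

∇f = (12p, 8q)
Step 1: at (2, -4), ∇f = (24, -32) → (2, -4) − 0.125·(24, -32) = (-1, 0)

(-1, 0)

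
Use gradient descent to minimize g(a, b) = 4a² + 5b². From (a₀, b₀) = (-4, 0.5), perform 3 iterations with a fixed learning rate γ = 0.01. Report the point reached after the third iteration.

(-3.114752, 0.3645)

∇g = (8a, 10b)
Step 1: at (-4, 0.5), ∇g = (-32, 5) → (-4, 0.5) − 0.01·(-32, 5) = (-3.68, 0.45)
Step 2: at (-3.68, 0.45), ∇g = (-29.44, 4.5) → (-3.68, 0.45) − 0.01·(-29.44, 4.5) = (-3.3856, 0.405)
Step 3: at (-3.3856, 0.405), ∇g = (-27.0848, 4.05) → (-3.3856, 0.405) − 0.01·(-27.0848, 4.05) = (-3.114752, 0.3645)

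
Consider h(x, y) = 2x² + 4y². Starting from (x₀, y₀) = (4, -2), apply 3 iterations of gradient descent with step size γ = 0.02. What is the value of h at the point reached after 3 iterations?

∇h = (4x, 8y)
Step 1: at (4, -2), ∇h = (16, -16) → (4, -2) − 0.02·(16, -16) = (3.68, -1.68)
Step 2: at (3.68, -1.68), ∇h = (14.72, -13.44) → (3.68, -1.68) − 0.02·(14.72, -13.44) = (3.3856, -1.4112)
Step 3: at (3.3856, -1.4112), ∇h = (13.5424, -11.2896) → (3.3856, -1.4112) − 0.02·(13.5424, -11.2896) = (3.114752, -1.185408)
h(3.114752, -1.185408) = 25.024128548864

25.024128548864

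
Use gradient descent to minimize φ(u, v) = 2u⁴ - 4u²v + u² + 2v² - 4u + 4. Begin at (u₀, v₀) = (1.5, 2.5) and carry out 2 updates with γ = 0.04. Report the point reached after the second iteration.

(1.53017728, 2.507296)

∇φ = (8u³ - 8uv + 2u - 4, -4u² + 4v)
(u₁, v₁) = (1.5, 2.5) − 0.04·(-4, 1) = (1.66, 2.46)
(u₂, v₂) = (1.66, 2.46) − 0.04·(3.245568, -1.1824) = (1.53017728, 2.507296)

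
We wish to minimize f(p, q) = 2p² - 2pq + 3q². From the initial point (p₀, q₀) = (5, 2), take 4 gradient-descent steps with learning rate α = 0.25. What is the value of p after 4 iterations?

∇f = (4p - 2q, -2p + 6q)
(p₁, q₁) = (5, 2) − 0.25·(16, 2) = (1, 1.5)
(p₂, q₂) = (1, 1.5) − 0.25·(1, 7) = (0.75, -0.25)
(p₃, q₃) = (0.75, -0.25) − 0.25·(3.5, -3) = (-0.125, 0.5)
(p₄, q₄) = (-0.125, 0.5) − 0.25·(-1.5, 3.25) = (0.25, -0.3125)
p = 0.25

0.25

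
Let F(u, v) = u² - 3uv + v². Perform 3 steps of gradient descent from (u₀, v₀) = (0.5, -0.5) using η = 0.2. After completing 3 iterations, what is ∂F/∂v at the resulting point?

∇F = (2u - 3v, -3u + 2v)
(u₁, v₁) = (0.5, -0.5) − 0.2·(2.5, -2.5) = (0, 0)
(u₂, v₂) = (0, 0) − 0.2·(0, 0) = (0, 0)
(u₃, v₃) = (0, 0) − 0.2·(0, 0) = (0, 0)
∂F/∂v at (0, 0) = 0

0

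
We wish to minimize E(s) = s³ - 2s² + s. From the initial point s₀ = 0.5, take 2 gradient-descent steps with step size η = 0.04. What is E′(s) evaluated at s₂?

-0.269140988368

E′(s) = 3s² - 4s + 1
Step 1: E′(0.5) = -0.25; s₁ = 0.5 − 0.04·(-0.25) = 0.51
Step 2: E′(0.51) = -0.2597; s₂ = 0.51 − 0.04·(-0.2597) = 0.520388
E′(s) at (0.520388) = -0.269140988368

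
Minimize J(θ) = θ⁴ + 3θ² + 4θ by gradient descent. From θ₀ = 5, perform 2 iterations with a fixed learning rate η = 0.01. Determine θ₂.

J′(θ) = 4θ³ + 6θ + 4
θ₁ = 5 − 0.01·534 = -0.34
θ₂ = -0.34 − 0.01·1.802784 = -0.35802784

-0.35802784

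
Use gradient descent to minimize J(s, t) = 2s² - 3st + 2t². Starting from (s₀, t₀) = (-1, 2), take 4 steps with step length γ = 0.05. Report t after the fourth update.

0.6750125

∇J = (4s - 3t, -3s + 4t)
(s₁, t₁) = (-1, 2) − 0.05·(-10, 11) = (-0.5, 1.45)
(s₂, t₂) = (-0.5, 1.45) − 0.05·(-6.35, 7.3) = (-0.1825, 1.085)
(s₃, t₃) = (-0.1825, 1.085) − 0.05·(-3.985, 4.8875) = (0.01675, 0.840625)
(s₄, t₄) = (0.01675, 0.840625) − 0.05·(-2.454875, 3.31225) = (0.13949375, 0.6750125)
t = 0.6750125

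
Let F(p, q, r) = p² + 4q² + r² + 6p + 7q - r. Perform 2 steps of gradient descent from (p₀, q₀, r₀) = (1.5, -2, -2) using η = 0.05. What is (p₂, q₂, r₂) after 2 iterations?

∇F = (2p + 6, 8q + 7, 2r - 1)
Step 1: at (1.5, -2, -2), ∇F = (9, -9, -5) → (1.5, -2, -2) − 0.05·(9, -9, -5) = (1.05, -1.55, -1.75)
Step 2: at (1.05, -1.55, -1.75), ∇F = (8.1, -5.4, -4.5) → (1.05, -1.55, -1.75) − 0.05·(8.1, -5.4, -4.5) = (0.645, -1.28, -1.525)

(0.645, -1.28, -1.525)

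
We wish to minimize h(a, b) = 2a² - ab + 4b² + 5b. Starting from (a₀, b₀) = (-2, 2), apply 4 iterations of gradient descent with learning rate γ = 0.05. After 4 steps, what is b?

∇h = (4a - b, -a + 8b + 5)
Step 1: at (-2, 2), ∇h = (-10, 23) → (-2, 2) − 0.05·(-10, 23) = (-1.5, 0.85)
Step 2: at (-1.5, 0.85), ∇h = (-6.85, 13.3) → (-1.5, 0.85) − 0.05·(-6.85, 13.3) = (-1.1575, 0.185)
Step 3: at (-1.1575, 0.185), ∇h = (-4.815, 7.6375) → (-1.1575, 0.185) − 0.05·(-4.815, 7.6375) = (-0.91675, -0.196875)
Step 4: at (-0.91675, -0.196875), ∇h = (-3.470125, 4.34175) → (-0.91675, -0.196875) − 0.05·(-3.470125, 4.34175) = (-0.74324375, -0.4139625)
b = -0.4139625

-0.4139625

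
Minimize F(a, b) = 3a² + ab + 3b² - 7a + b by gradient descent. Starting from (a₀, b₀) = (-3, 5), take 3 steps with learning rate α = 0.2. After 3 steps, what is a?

1.192

∇F = (6a + b - 7, a + 6b + 1)
Step 1: at (-3, 5), ∇F = (-20, 28) → (-3, 5) − 0.2·(-20, 28) = (1, -0.6)
Step 2: at (1, -0.6), ∇F = (-1.6, -1.6) → (1, -0.6) − 0.2·(-1.6, -1.6) = (1.32, -0.28)
Step 3: at (1.32, -0.28), ∇F = (0.64, 0.64) → (1.32, -0.28) − 0.2·(0.64, 0.64) = (1.192, -0.408)
a = 1.192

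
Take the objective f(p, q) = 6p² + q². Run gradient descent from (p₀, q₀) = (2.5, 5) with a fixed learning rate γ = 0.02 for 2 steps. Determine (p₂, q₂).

(1.444, 4.608)

∇f = (12p, 2q)
Step 1: at (2.5, 5), ∇f = (30, 10) → (2.5, 5) − 0.02·(30, 10) = (1.9, 4.8)
Step 2: at (1.9, 4.8), ∇f = (22.8, 9.6) → (1.9, 4.8) − 0.02·(22.8, 9.6) = (1.444, 4.608)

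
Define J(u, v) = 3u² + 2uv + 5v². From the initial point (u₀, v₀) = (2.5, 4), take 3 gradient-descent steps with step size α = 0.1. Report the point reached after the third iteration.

∇J = (6u + 2v, 2u + 10v)
Step 1: at (2.5, 4), ∇J = (23, 45) → (2.5, 4) − 0.1·(23, 45) = (0.2, -0.5)
Step 2: at (0.2, -0.5), ∇J = (0.2, -4.6) → (0.2, -0.5) − 0.1·(0.2, -4.6) = (0.18, -0.04)
Step 3: at (0.18, -0.04), ∇J = (1, -0.04) → (0.18, -0.04) − 0.1·(1, -0.04) = (0.08, -0.036)

(0.08, -0.036)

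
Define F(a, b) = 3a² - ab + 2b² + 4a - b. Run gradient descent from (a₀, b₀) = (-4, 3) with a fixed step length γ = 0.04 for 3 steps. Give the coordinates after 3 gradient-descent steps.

(-1.910336, 1.56736)

∇F = (6a - b + 4, -a + 4b - 1)
Step 1: at (-4, 3), ∇F = (-23, 15) → (-4, 3) − 0.04·(-23, 15) = (-3.08, 2.4)
Step 2: at (-3.08, 2.4), ∇F = (-16.88, 11.68) → (-3.08, 2.4) − 0.04·(-16.88, 11.68) = (-2.4048, 1.9328)
Step 3: at (-2.4048, 1.9328), ∇F = (-12.3616, 9.136) → (-2.4048, 1.9328) − 0.04·(-12.3616, 9.136) = (-1.910336, 1.56736)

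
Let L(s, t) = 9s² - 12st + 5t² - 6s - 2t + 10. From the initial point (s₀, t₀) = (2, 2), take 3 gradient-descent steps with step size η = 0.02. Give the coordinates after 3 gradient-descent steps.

∇L = (18s - 12t - 6, -12s + 10t - 2)
Step 1: at (2, 2), ∇L = (6, -6) → (2, 2) − 0.02·(6, -6) = (1.88, 2.12)
Step 2: at (1.88, 2.12), ∇L = (2.4, -3.36) → (1.88, 2.12) − 0.02·(2.4, -3.36) = (1.832, 2.1872)
Step 3: at (1.832, 2.1872), ∇L = (0.7296, -2.112) → (1.832, 2.1872) − 0.02·(0.7296, -2.112) = (1.817408, 2.22944)

(1.817408, 2.22944)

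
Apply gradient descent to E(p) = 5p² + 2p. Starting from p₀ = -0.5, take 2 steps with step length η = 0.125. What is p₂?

E′(p) = 10p + 2
Step 1: E′(-0.5) = -3; p₁ = -0.5 − 0.125·(-3) = -0.125
Step 2: E′(-0.125) = 0.75; p₂ = -0.125 − 0.125·0.75 = -0.21875

-0.21875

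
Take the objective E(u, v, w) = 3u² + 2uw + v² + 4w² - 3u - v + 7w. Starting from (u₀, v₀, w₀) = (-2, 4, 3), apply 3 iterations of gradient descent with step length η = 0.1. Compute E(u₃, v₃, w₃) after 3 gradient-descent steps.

∇E = (6u + 2w - 3, 2v - 1, 2u + 8w + 7)
(u₁, v₁, w₁) = (-2, 4, 3) − 0.1·(-9, 7, 27) = (-1.1, 3.3, 0.3)
(u₂, v₂, w₂) = (-1.1, 3.3, 0.3) − 0.1·(-9, 5.6, 7.2) = (-0.2, 2.74, -0.42)
(u₃, v₃, w₃) = (-0.2, 2.74, -0.42) − 0.1·(-5.04, 4.48, 3.24) = (0.304, 2.292, -0.744)
E(0.304, 2.292, -0.744) = -1.119696

-1.119696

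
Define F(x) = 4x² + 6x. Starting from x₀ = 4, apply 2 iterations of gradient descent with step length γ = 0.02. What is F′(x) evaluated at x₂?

26.8128

F′(x) = 8x + 6
x₁ = 4 − 0.02·38 = 3.24
x₂ = 3.24 − 0.02·31.92 = 2.6016
F′(x) at (2.6016) = 26.8128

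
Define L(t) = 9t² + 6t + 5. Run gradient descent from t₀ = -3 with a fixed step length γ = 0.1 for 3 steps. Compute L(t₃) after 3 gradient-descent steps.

L′(t) = 18t + 6
t₁ = -3 − 0.1·(-48) = 1.8
t₂ = 1.8 − 0.1·38.4 = -2.04
t₃ = -2.04 − 0.1·(-30.72) = 1.032
L(1.032) = 20.777216

20.777216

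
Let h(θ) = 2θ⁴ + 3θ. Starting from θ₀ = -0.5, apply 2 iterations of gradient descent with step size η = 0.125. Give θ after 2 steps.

h′(θ) = 8θ³ + 3
Step 1: h′(-0.5) = 2; θ₁ = -0.5 − 0.125·2 = -0.75
Step 2: h′(-0.75) = -0.375; θ₂ = -0.75 − 0.125·(-0.375) = -0.703125

-0.703125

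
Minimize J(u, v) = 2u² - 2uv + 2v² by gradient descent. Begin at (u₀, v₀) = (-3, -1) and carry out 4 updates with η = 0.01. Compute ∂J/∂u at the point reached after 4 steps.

∇J = (4u - 2v, -2u + 4v)
Step 1: at (-3, -1), ∇J = (-10, 2) → (-3, -1) − 0.01·(-10, 2) = (-2.9, -1.02)
Step 2: at (-2.9, -1.02), ∇J = (-9.56, 1.72) → (-2.9, -1.02) − 0.01·(-9.56, 1.72) = (-2.8044, -1.0372)
Step 3: at (-2.8044, -1.0372), ∇J = (-9.1432, 1.46) → (-2.8044, -1.0372) − 0.01·(-9.1432, 1.46) = (-2.712968, -1.0518)
Step 4: at (-2.712968, -1.0518), ∇J = (-8.748272, 1.218736) → (-2.712968, -1.0518) − 0.01·(-8.748272, 1.218736) = (-2.62548528, -1.06398736)
∂J/∂u at (-2.62548528, -1.06398736) = -8.3739664

-8.3739664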